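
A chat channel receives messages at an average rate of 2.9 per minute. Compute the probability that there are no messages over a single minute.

0.0550

With mean μ = 2.9 per minute,
P(N = 0) = e^(−μ) μ^0/0! = e^(−2.9) · 2.9^0/1 ≈ 0.0550.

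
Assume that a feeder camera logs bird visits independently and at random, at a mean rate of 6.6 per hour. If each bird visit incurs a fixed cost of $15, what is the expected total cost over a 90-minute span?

$148.5

E[N] = 6.6 × 1.5 = 9.9 (a 90-minute span = 1.5 hours); E[cost] = 9.9 × $15 = $148.5.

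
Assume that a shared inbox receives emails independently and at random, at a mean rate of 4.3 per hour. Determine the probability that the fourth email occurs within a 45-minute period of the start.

Over the interval, μ = 4.3 × 0.75 = 3.225 (a 45-minute period = 0.75 hours).
The fourth arrival falls in the interval iff at least 4 events occur there: P(S_4 ≤ t) = P(N ≥ 4) = 1 − P(N ≤ 3) ≈ 0.4030.

0.4030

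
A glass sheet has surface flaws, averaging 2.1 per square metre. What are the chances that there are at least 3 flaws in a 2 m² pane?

0.7898

Over the interval, μ = 2.1 × 2 = 4.2 (a 2 m² pane = 2 square metres).
P(N ≥ 3) = 1 − P(N ≤ 2) = 1 − Σ_{j=0}^{2} e^(−μ) μ^j/j! ≈ 0.7898.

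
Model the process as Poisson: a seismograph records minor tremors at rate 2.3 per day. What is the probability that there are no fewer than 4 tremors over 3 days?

Over the interval, μ = 2.3 × 3 = 6.9 (3 days).
P(N ≥ 4) = 1 − P(N ≤ 3) = 1 − Σ_{j=0}^{3} e^(−μ) μ^j/j! ≈ 0.9129.

0.9129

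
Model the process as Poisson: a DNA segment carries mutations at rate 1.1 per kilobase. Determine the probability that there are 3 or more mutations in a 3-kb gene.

0.6406

Over the interval, μ = 1.1 × 3 = 3.3 (a 3-kb gene = 3 kilobases).
P(N ≥ 3) = 1 − P(N ≤ 2) = 1 − Σ_{j=0}^{2} e^(−μ) μ^j/j! ≈ 0.6406.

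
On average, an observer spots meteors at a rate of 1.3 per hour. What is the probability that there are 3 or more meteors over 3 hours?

0.7469

Over the interval, μ = 1.3 × 3 = 3.9 (3 hours).
P(N ≥ 3) = 1 − P(N ≤ 2) = 1 − Σ_{j=0}^{2} e^(−μ) μ^j/j! ≈ 0.7469.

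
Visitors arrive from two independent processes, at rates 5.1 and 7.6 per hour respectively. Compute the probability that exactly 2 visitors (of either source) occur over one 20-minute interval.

0.1300

Independent Poisson processes superpose: combined rate λ = 5.1 + 7.6 = 12.7 per hour.
Over the interval, μ = 12.7 × 1/3 ≈ 4.23333 (a 20-minute interval = 1/3 hours).
P(N = 2) = e^(−4.23333) · 4.23333^2/2! ≈ 0.1300.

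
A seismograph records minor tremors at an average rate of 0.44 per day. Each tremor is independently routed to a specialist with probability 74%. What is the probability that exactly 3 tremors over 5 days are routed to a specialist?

Thinning: the tremors that are routed to a specialist themselves form a Poisson process with rate 0.74 × 0.44 = 0.3256 per day.
Over the interval, μ = 0.3256 × 5 = 1.628 (5 days).
P(N = 3) = e^(−1.628) · 1.628^3/3! ≈ 0.1412.

0.1412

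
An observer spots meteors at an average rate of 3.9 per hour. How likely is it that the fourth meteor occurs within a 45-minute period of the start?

0.3360

Over the interval, μ = 3.9 × 0.75 = 2.925 (a 45-minute period = 0.75 hours).
The fourth arrival falls in the interval iff at least 4 events occur there: P(S_4 ≤ t) = P(N ≥ 4) = 1 − P(N ≤ 3) ≈ 0.3360.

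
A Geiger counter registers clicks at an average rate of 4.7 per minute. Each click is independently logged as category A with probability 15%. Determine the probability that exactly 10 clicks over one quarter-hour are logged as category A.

0.1231

Thinning: the clicks that are logged as category A themselves form a Poisson process with rate 0.15 × 4.7 = 0.705 per minute.
Over the interval, μ = 0.705 × 15 = 10.575 (a quarter-hour = 15 minutes).
P(N = 10) = e^(−10.575) · 10.575^10/10! ≈ 0.1231.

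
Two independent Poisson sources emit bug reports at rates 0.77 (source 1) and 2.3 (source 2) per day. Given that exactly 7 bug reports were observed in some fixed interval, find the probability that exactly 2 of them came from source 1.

0.3118

Given the total, each event is independently from source 1 with probability p = λ_1/(λ_1+λ_2) = 0.77/3.07 ≈ 0.2508.
So K ~ Binomial(7, 0.77/3.07): P(K = 2) = C(7,2) · (0.77/3.07)^2 · (2.3/3.07)^5 ≈ 0.3118.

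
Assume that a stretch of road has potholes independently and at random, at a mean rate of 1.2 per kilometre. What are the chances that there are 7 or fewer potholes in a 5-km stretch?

Over the interval, μ = 1.2 × 5 = 6 (a 5-km stretch = 5 kilometres).
P(N ≤ 7) = Σ_{j=0}^{7} e^(−μ) μ^j/j! ≈ 0.7440.

0.7440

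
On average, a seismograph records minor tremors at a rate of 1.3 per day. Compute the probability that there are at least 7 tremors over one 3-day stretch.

0.1005

Over the interval, μ = 1.3 × 3 = 3.9 (a 3-day stretch = 3 days).
P(N ≥ 7) = 1 − P(N ≤ 6) = 1 − Σ_{j=0}^{6} e^(−μ) μ^j/j! ≈ 0.1005.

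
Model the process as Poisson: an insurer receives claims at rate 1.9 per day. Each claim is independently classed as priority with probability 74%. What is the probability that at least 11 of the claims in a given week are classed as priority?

Thinning: the claims that are classed as priority themselves form a Poisson process with rate 0.74 × 1.9 = 1.406 per day.
Over the interval, μ = 1.406 × 7 = 9.842 (a week = 7 days).
P(N ≥ 11) = 1 − P(N ≤ 10) ≈ 0.3972.

0.3972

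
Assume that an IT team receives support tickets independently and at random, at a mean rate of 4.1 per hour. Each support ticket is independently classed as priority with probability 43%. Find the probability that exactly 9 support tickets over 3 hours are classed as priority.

Thinning: the support tickets that are classed as priority themselves form a Poisson process with rate 0.43 × 4.1 = 1.763 per hour.
Over the interval, μ = 1.763 × 3 = 5.289 (3 hours).
P(N = 9) = e^(−5.289) · 5.289^9/9! ≈ 0.0450.

0.0450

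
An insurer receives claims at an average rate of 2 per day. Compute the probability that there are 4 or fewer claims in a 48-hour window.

0.6288

Over the interval, μ = 2 × 2 = 4 (a 48-hour window = 2 days).
P(N ≤ 4) = Σ_{j=0}^{4} e^(−μ) μ^j/j! ≈ 0.6288.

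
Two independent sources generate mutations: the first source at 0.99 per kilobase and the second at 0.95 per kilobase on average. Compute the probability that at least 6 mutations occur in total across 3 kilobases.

0.5250

Independent Poisson processes superpose: combined rate λ = 0.99 + 0.95 = 1.94 per kilobase.
Over the interval, μ = 1.94 × 3 = 5.82 (3 kilobases).
P(N ≥ 6) = 1 − P(N ≤ 5) ≈ 0.5250.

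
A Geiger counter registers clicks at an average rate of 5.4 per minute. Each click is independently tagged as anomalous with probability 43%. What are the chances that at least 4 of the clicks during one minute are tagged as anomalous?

0.2051

Thinning: the clicks that are tagged as anomalous themselves form a Poisson process with rate 0.43 × 5.4 = 2.322 per minute.
So μ = 2.322.
P(N ≥ 4) = 1 − P(N ≤ 3) ≈ 0.2051.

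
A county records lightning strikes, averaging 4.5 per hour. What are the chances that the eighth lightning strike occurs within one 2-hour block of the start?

0.6761

Over the interval, μ = 4.5 × 2 = 9 (a 2-hour block = 2 hours).
The eighth arrival falls in the interval iff at least 8 events occur there: P(S_8 ≤ t) = P(N ≥ 8) = 1 − P(N ≤ 7) ≈ 0.6761.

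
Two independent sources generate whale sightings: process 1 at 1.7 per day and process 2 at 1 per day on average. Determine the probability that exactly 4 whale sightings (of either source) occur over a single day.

Independent Poisson processes superpose: combined rate λ = 1.7 + 1 = 2.7 per day.
So μ = 2.7.
P(N = 4) = e^(−2.7) · 2.7^4/4! ≈ 0.1488.

0.1488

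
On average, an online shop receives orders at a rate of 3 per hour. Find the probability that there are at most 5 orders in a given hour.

0.9161

With mean μ = 3 per hour,
P(N ≤ 5) = Σ_{j=0}^{5} e^(−μ) μ^j/j! ≈ 0.9161.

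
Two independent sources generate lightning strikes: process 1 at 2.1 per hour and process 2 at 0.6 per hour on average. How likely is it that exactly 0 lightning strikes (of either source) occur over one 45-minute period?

Independent Poisson processes superpose: combined rate λ = 2.1 + 0.6 = 2.7 per hour.
Over the interval, μ = 2.7 × 0.75 = 2.025 (a 45-minute period = 0.75 hours).
P(N = 0) = e^(−2.025) · 2.025^0/0! ≈ 0.1320.

0.1320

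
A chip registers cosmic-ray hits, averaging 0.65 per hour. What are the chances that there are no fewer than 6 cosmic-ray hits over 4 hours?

Over the interval, μ = 0.65 × 4 = 2.6 (4 hours).
P(N ≥ 6) = 1 − P(N ≤ 5) = 1 − Σ_{j=0}^{5} e^(−μ) μ^j/j! ≈ 0.0490.

0.0490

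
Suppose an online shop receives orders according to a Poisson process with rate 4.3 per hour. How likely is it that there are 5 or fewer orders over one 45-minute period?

0.8917

Over the interval, μ = 4.3 × 0.75 = 3.225 (a 45-minute period = 0.75 hours).
P(N ≤ 5) = Σ_{j=0}^{5} e^(−μ) μ^j/j! ≈ 0.8917.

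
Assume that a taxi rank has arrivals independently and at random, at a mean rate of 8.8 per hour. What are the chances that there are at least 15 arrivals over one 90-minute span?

Over the interval, μ = 8.8 × 1.5 = 13.2 (a 90-minute span = 1.5 hours).
P(N ≥ 15) = 1 − P(N ≤ 14) = 1 − Σ_{j=0}^{14} e^(−μ) μ^j/j! ≈ 0.3454.

0.3454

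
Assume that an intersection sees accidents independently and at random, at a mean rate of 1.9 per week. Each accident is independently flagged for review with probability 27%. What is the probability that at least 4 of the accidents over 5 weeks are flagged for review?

0.2564

Thinning: the accidents that are flagged for review themselves form a Poisson process with rate 0.27 × 1.9 = 0.513 per week.
Over the interval, μ = 0.513 × 5 = 2.565 (5 weeks).
P(N ≥ 4) = 1 − P(N ≤ 3) ≈ 0.2564.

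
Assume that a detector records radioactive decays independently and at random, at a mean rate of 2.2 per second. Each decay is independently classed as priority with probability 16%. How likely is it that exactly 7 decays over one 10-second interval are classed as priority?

0.0393

Thinning: the decays that are classed as priority themselves form a Poisson process with rate 0.16 × 2.2 = 0.352 per second.
Over the interval, μ = 0.352 × 10 = 3.52 (a 10-second interval = 10 seconds).
P(N = 7) = e^(−3.52) · 3.52^7/7! ≈ 0.0393.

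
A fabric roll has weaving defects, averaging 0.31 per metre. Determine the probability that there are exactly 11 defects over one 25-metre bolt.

0.0654

Over the interval, μ = 0.31 × 25 = 7.75 (a 25-metre bolt = 25 metres).
P(N = 11) = e^(−μ) μ^11/11! = e^(−7.75) · 7.75^11/39916800 ≈ 0.0654.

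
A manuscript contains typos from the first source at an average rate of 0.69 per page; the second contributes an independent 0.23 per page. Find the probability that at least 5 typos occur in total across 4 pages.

Independent Poisson processes superpose: combined rate λ = 0.69 + 0.23 = 0.92 per page.
Over the interval, μ = 0.92 × 4 = 3.68 (4 pages).
P(N ≥ 5) = 1 − P(N ≤ 4) ≈ 0.3089.

0.3089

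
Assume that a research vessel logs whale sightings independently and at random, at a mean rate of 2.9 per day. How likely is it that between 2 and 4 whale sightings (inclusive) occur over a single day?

0.6172

With mean μ = 2.9 per day,
P(2 ≤ N ≤ 4) = Σ_{j=2}^{4} e^(−2.9) · 2.9^j/j! ≈ 0.6172.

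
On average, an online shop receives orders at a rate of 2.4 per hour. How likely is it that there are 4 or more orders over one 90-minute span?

0.4848

Over the interval, μ = 2.4 × 1.5 = 3.6 (a 90-minute span = 1.5 hours).
P(N ≥ 4) = 1 − P(N ≤ 3) = 1 − Σ_{j=0}^{3} e^(−μ) μ^j/j! ≈ 0.4848.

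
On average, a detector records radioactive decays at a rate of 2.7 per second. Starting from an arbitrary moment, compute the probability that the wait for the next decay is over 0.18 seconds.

The wait for the next event is exponential with rate λ = 2.7 per second.
P(T > 0.18) = e^(−λt) = e^(−2.7 × 0.18) = e^(−0.486) ≈ 0.6151.

0.6151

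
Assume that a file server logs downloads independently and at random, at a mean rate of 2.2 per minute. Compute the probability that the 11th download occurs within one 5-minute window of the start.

Over the interval, μ = 2.2 × 5 = 11 (a 5-minute window = 5 minutes).
The 11th arrival falls in the interval iff at least 11 events occur there: P(S_11 ≤ t) = P(N ≥ 11) = 1 − P(N ≤ 10) ≈ 0.5401.

0.5401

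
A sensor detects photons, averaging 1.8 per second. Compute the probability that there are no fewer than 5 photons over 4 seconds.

Over the interval, μ = 1.8 × 4 = 7.2 (4 seconds).
P(N ≥ 5) = 1 − P(N ≤ 4) = 1 − Σ_{j=0}^{4} e^(−μ) μ^j/j! ≈ 0.8445.

0.8445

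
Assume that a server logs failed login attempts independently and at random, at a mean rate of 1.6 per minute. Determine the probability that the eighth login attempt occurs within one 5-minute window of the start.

Over the interval, μ = 1.6 × 5 = 8 (a 5-minute window = 5 minutes).
The eighth arrival falls in the interval iff at least 8 events occur there: P(S_8 ≤ t) = P(N ≥ 8) = 1 − P(N ≤ 7) ≈ 0.5470.

0.5470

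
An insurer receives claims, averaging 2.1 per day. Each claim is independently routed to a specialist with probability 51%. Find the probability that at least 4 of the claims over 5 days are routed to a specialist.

0.7813

Thinning: the claims that are routed to a specialist themselves form a Poisson process with rate 0.51 × 2.1 = 1.071 per day.
Over the interval, μ = 1.071 × 5 = 5.355 (5 days).
P(N ≥ 4) = 1 − P(N ≤ 3) ≈ 0.7813.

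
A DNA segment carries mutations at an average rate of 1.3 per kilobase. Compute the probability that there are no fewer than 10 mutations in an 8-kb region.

Over the interval, μ = 1.3 × 8 = 10.4 (an 8-kb region = 8 kilobases).
P(N ≥ 10) = 1 − P(N ≤ 9) = 1 − Σ_{j=0}^{9} e^(−μ) μ^j/j! ≈ 0.5910.

0.5910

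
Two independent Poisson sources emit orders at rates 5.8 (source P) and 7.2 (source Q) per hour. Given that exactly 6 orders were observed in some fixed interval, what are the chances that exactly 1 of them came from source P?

Given the total, each event is independently from source P with probability p = λ_P/(λ_P+λ_Q) = 5.8/13 ≈ 0.4462.
So K ~ Binomial(6, 5.8/13): P(K = 1) = C(6,1) · (5.8/13)^1 · (7.2/13)^5 ≈ 0.1395.

0.1395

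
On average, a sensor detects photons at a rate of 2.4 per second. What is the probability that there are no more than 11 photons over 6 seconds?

0.2277

Over the interval, μ = 2.4 × 6 = 14.4 (6 seconds).
P(N ≤ 11) = Σ_{j=0}^{11} e^(−μ) μ^j/j! ≈ 0.2277.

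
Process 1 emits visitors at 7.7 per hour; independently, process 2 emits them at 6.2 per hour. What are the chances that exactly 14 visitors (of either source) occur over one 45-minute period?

Independent Poisson processes superpose: combined rate λ = 7.7 + 6.2 = 13.9 per hour.
Over the interval, μ = 13.9 × 0.75 = 10.425 (a 45-minute period = 0.75 hours).
P(N = 14) = e^(−10.425) · 10.425^14/14! ≈ 0.0610.

0.0610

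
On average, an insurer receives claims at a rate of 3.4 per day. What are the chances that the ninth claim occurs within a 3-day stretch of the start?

Over the interval, μ = 3.4 × 3 = 10.2 (a 3-day stretch = 3 days).
The ninth arrival falls in the interval iff at least 9 events occur there: P(S_9 ≤ t) = P(N ≥ 9) = 1 − P(N ≤ 8) ≈ 0.6892.

0.6892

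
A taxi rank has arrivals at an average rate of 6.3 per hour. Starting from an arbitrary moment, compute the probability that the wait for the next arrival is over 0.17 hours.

0.3427

The wait for the next event is exponential with rate λ = 6.3 per hour.
P(T > 0.17) = e^(−λt) = e^(−6.3 × 0.17) = e^(−1.071) ≈ 0.3427.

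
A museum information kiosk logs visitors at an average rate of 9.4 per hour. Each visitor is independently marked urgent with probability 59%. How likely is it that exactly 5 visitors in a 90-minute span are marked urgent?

Thinning: the visitors that are marked urgent themselves form a Poisson process with rate 0.59 × 9.4 = 5.546 per hour.
Over the interval, μ = 5.546 × 1.5 = 8.319 (a 90-minute span = 1.5 hours).
P(N = 5) = e^(−8.319) · 8.319^5/5! ≈ 0.0810.

0.0810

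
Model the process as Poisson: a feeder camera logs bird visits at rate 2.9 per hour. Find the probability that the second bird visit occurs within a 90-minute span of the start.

0.9309

Over the interval, μ = 2.9 × 1.5 = 4.35 (a 90-minute span = 1.5 hours).
The second arrival falls in the interval iff at least 2 events occur there: P(S_2 ≤ t) = P(N ≥ 2) = 1 − P(N ≤ 1) ≈ 0.9309.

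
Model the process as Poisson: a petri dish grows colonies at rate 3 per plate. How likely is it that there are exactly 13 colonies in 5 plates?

0.0956

Over the interval, μ = 3 × 5 = 15 (5 plates).
P(N = 13) = e^(−μ) μ^13/13! = e^(−15) · 15^13/6227020800 ≈ 0.0956.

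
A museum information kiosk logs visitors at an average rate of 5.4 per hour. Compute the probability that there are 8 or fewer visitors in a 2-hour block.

0.2502

Over the interval, μ = 5.4 × 2 = 10.8 (a 2-hour block = 2 hours).
P(N ≤ 8) = Σ_{j=0}^{8} e^(−μ) μ^j/j! ≈ 0.2502.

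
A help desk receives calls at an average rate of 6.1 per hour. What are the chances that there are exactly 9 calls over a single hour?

With mean μ = 6.1 per hour,
P(N = 9) = e^(−μ) μ^9/9! = e^(−6.1) · 6.1^9/362880 ≈ 0.0723.

0.0723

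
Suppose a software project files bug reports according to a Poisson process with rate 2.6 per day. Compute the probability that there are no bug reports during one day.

With mean μ = 2.6 per day,
P(N = 0) = e^(−μ) μ^0/0! = e^(−2.6) · 2.6^0/1 ≈ 0.0743.

0.0743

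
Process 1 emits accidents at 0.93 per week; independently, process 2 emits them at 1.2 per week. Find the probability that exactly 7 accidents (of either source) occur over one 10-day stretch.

Independent Poisson processes superpose: combined rate λ = 0.93 + 1.2 = 2.13 per week.
Over the interval, μ = 2.13 × 10/7 ≈ 3.04286 (a 10-day stretch = 10/7 weeks).
P(N = 7) = e^(−3.04286) · 3.04286^7/7! ≈ 0.0229.

0.0229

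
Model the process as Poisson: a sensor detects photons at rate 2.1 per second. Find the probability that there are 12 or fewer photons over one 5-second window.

Over the interval, μ = 2.1 × 5 = 10.5 (a 5-second window = 5 seconds).
P(N ≤ 12) = Σ_{j=0}^{12} e^(−μ) μ^j/j! ≈ 0.7420.

0.7420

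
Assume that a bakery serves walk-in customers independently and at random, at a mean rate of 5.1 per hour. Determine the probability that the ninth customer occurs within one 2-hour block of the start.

Over the interval, μ = 5.1 × 2 = 10.2 (a 2-hour block = 2 hours).
The ninth arrival falls in the interval iff at least 9 events occur there: P(S_9 ≤ t) = P(N ≥ 9) = 1 − P(N ≤ 8) ≈ 0.6892.

0.6892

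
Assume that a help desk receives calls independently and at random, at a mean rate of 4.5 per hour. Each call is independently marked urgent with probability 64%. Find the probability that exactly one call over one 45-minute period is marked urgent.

Thinning: the calls that are marked urgent themselves form a Poisson process with rate 0.64 × 4.5 = 2.88 per hour.
Over the interval, μ = 2.88 × 0.75 = 2.16 (a 45-minute period = 0.75 hours).
P(N = 1) = e^(−2.16) · 2.16^1/1! ≈ 0.2491.

0.2491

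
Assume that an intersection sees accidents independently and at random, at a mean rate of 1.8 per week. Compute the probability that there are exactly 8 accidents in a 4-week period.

Over the interval, μ = 1.8 × 4 = 7.2 (a 4-week period = 4 weeks).
P(N = 8) = e^(−μ) μ^8/8! = e^(−7.2) · 7.2^8/40320 ≈ 0.1337.

0.1337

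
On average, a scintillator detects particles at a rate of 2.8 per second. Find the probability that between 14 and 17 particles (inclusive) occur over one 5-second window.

0.3628

Over the interval, μ = 2.8 × 5 = 14 (a 5-second window = 5 seconds).
P(14 ≤ N ≤ 17) = Σ_{j=14}^{17} e^(−14) · 14^j/j! ≈ 0.3628.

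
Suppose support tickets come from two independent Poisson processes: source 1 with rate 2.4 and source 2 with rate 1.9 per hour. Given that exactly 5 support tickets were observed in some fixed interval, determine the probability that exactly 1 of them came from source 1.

0.1064

Given the total, each event is independently from source 1 with probability p = λ_1/(λ_1+λ_2) = 2.4/4.3 ≈ 0.5581.
So K ~ Binomial(5, 2.4/4.3): P(K = 1) = C(5,1) · (2.4/4.3)^1 · (1.9/4.3)^4 ≈ 0.1064.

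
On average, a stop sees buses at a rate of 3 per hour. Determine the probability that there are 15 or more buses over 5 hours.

0.5343

Over the interval, μ = 3 × 5 = 15 (5 hours).
P(N ≥ 15) = 1 − P(N ≤ 14) = 1 − Σ_{j=0}^{14} e^(−μ) μ^j/j! ≈ 0.5343.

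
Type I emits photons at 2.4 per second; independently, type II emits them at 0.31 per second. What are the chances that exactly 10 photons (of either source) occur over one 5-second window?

0.0750

Independent Poisson processes superpose: combined rate λ = 2.4 + 0.31 = 2.71 per second.
Over the interval, μ = 2.71 × 5 = 13.55 (a 5-second window = 5 seconds).
P(N = 10) = e^(−13.55) · 13.55^10/10! ≈ 0.0750.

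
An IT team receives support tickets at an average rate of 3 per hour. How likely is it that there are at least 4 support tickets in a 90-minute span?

Over the interval, μ = 3 × 1.5 = 4.5 (a 90-minute span = 1.5 hours).
P(N ≥ 4) = 1 − P(N ≤ 3) = 1 − Σ_{j=0}^{3} e^(−μ) μ^j/j! ≈ 0.6577.

0.6577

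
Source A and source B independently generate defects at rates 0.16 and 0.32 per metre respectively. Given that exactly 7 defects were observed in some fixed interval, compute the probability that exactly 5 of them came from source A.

0.0384

Given the total, each event is independently from source A with probability p = λ_A/(λ_A+λ_B) = 0.16/0.48 ≈ 0.3333.
So K ~ Binomial(7, 0.16/0.48): P(K = 5) = C(7,5) · (0.16/0.48)^5 · (0.32/0.48)^2 ≈ 0.0384.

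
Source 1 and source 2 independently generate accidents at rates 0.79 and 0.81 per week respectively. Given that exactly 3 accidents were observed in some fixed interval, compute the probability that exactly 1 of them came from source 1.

0.3796

Given the total, each event is independently from source 1 with probability p = λ_1/(λ_1+λ_2) = 0.79/1.6 ≈ 0.4938.
So K ~ Binomial(3, 0.79/1.6): P(K = 1) = C(3,1) · (0.79/1.6)^1 · (0.81/1.6)^2 ≈ 0.3796.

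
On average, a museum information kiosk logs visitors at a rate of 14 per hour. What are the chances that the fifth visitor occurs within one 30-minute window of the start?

0.8270

Over the interval, μ = 14 × 0.5 = 7 (a 30-minute window = 0.5 hours).
The fifth arrival falls in the interval iff at least 5 events occur there: P(S_5 ≤ t) = P(N ≥ 5) = 1 − P(N ≤ 4) ≈ 0.8270.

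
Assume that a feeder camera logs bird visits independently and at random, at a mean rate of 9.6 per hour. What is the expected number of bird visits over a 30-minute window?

4.8

E[N] = λt = 9.6 × 0.5 = 4.8 (a 30-minute window = 0.5 hours).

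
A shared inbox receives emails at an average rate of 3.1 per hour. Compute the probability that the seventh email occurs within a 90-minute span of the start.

Over the interval, μ = 3.1 × 1.5 = 4.65 (a 90-minute span = 1.5 hours).
The seventh arrival falls in the interval iff at least 7 events occur there: P(S_7 ≤ t) = P(N ≥ 7) = 1 − P(N ≤ 6) ≈ 0.1886.

0.1886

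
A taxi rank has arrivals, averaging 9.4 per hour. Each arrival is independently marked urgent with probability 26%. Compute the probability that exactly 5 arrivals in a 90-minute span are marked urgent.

Thinning: the arrivals that are marked urgent themselves form a Poisson process with rate 0.26 × 9.4 = 2.444 per hour.
Over the interval, μ = 2.444 × 1.5 = 3.666 (a 90-minute span = 1.5 hours).
P(N = 5) = e^(−3.666) · 3.666^5/5! ≈ 0.1411.

0.1411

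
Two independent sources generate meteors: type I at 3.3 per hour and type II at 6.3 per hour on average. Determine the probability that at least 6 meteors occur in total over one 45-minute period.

0.7241

Independent Poisson processes superpose: combined rate λ = 3.3 + 6.3 = 9.6 per hour.
Over the interval, μ = 9.6 × 0.75 = 7.2 (a 45-minute period = 0.75 hours).
P(N ≥ 6) = 1 − P(N ≤ 5) ≈ 0.7241.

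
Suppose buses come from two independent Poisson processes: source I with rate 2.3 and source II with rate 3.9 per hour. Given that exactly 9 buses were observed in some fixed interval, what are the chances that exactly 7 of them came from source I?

Given the total, each event is independently from source I with probability p = λ_I/(λ_I+λ_II) = 2.3/6.2 ≈ 0.3710.
So K ~ Binomial(9, 2.3/6.2): P(K = 7) = C(9,7) · (2.3/6.2)^7 · (3.9/6.2)^2 ≈ 0.0138.

0.0138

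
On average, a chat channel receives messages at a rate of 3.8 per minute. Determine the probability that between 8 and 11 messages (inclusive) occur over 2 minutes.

0.4047

Over the interval, μ = 3.8 × 2 = 7.6 (2 minutes).
P(8 ≤ N ≤ 11) = Σ_{j=8}^{11} e^(−7.6) · 7.6^j/j! ≈ 0.4047.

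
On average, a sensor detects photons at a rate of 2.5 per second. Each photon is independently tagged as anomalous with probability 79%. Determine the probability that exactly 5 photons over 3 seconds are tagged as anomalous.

0.1626

Thinning: the photons that are tagged as anomalous themselves form a Poisson process with rate 0.79 × 2.5 = 1.975 per second.
Over the interval, μ = 1.975 × 3 = 5.925 (3 seconds).
P(N = 5) = e^(−5.925) · 5.925^5/5! ≈ 0.1626.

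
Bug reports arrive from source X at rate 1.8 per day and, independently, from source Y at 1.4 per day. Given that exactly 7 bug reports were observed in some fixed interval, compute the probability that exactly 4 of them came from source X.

Given the total, each event is independently from source X with probability p = λ_X/(λ_X+λ_Y) = 1.8/3.2 = 0.5625.
So K ~ Binomial(7, 1.8/3.2): P(K = 4) = C(7,4) · (1.8/3.2)^4 · (1.4/3.2)^3 ≈ 0.2934.

0.2934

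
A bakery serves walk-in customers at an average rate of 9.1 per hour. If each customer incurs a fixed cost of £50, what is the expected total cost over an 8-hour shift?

E[N] = 9.1 × 8 = 72.8 (an 8-hour shift = 8 hours); E[cost] = 72.8 × £50 = £3640.

£3640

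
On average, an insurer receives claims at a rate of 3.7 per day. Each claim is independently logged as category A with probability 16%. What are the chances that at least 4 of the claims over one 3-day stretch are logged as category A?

Thinning: the claims that are logged as category A themselves form a Poisson process with rate 0.16 × 3.7 = 0.592 per day.
Over the interval, μ = 0.592 × 3 = 1.776 (a 3-day stretch = 3 days).
P(N ≥ 4) = 1 − P(N ≤ 3) ≈ 0.1049.

0.1049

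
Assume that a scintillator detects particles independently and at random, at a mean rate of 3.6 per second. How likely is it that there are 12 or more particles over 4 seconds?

0.7723

Over the interval, μ = 3.6 × 4 = 14.4 (4 seconds).
P(N ≥ 12) = 1 − P(N ≤ 11) = 1 − Σ_{j=0}^{11} e^(−μ) μ^j/j! ≈ 0.7723.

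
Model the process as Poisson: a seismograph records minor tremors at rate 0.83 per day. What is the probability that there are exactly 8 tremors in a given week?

Over the interval, μ = 0.83 × 7 = 5.81 (a week = 7 days).
P(N = 8) = e^(−μ) μ^8/8! = e^(−5.81) · 5.81^8/40320 ≈ 0.0965.

0.0965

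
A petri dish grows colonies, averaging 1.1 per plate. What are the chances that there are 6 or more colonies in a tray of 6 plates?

Over the interval, μ = 1.1 × 6 = 6.6 (a tray of 6 plates = 6 plates).
P(N ≥ 6) = 1 − P(N ≤ 5) = 1 − Σ_{j=0}^{5} e^(−μ) μ^j/j! ≈ 0.6453.

0.6453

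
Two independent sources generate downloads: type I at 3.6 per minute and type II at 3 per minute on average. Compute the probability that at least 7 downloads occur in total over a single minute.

0.4892

Independent Poisson processes superpose: combined rate λ = 3.6 + 3 = 6.6 per minute.
So μ = 6.6.
P(N ≥ 7) = 1 − P(N ≤ 6) ≈ 0.4892.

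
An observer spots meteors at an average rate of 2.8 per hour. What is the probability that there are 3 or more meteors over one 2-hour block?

0.9176

Over the interval, μ = 2.8 × 2 = 5.6 (a 2-hour block = 2 hours).
P(N ≥ 3) = 1 − P(N ≤ 2) = 1 − Σ_{j=0}^{2} e^(−μ) μ^j/j! ≈ 0.9176.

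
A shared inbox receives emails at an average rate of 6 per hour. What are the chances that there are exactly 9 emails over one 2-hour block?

0.0874

Over the interval, μ = 6 × 2 = 12 (a 2-hour block = 2 hours).
P(N = 9) = e^(−μ) μ^9/9! = e^(−12) · 12^9/362880 ≈ 0.0874.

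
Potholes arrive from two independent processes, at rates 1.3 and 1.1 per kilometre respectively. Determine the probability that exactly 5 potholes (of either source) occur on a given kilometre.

0.0602

Independent Poisson processes superpose: combined rate λ = 1.3 + 1.1 = 2.4 per kilometre.
So μ = 2.4.
P(N = 5) = e^(−2.4) · 2.4^5/5! ≈ 0.0602.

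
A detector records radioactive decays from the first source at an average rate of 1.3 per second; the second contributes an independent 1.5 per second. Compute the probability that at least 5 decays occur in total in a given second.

0.1523

Independent Poisson processes superpose: combined rate λ = 1.3 + 1.5 = 2.8 per second.
So μ = 2.8.
P(N ≥ 5) = 1 − P(N ≤ 4) ≈ 0.1523.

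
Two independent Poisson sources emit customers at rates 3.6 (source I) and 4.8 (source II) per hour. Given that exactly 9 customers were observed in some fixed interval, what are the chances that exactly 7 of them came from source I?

Given the total, each event is independently from source I with probability p = λ_I/(λ_I+λ_II) = 3.6/8.4 ≈ 0.4286.
So K ~ Binomial(9, 3.6/8.4): P(K = 7) = C(9,7) · (3.6/8.4)^7 · (4.8/8.4)^2 ≈ 0.0312.

0.0312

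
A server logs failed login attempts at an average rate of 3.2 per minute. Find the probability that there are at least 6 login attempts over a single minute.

0.1054

With mean μ = 3.2 per minute,
P(N ≥ 6) = 1 − P(N ≤ 5) = 1 − Σ_{j=0}^{5} e^(−μ) μ^j/j! ≈ 0.1054.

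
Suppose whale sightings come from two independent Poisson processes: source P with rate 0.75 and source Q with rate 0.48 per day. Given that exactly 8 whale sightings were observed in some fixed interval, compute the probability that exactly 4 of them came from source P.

0.2244

Given the total, each event is independently from source P with probability p = λ_P/(λ_P+λ_Q) = 0.75/1.23 ≈ 0.6098.
So K ~ Binomial(8, 0.75/1.23): P(K = 4) = C(8,4) · (0.75/1.23)^4 · (0.48/1.23)^4 ≈ 0.2244.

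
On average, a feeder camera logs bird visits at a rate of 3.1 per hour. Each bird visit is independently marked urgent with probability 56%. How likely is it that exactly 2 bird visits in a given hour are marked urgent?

Thinning: the bird visits that are marked urgent themselves form a Poisson process with rate 0.56 × 3.1 = 1.736 per hour.
So μ = 1.736.
P(N = 2) = e^(−1.736) · 1.736^2/2! ≈ 0.2655.

0.2655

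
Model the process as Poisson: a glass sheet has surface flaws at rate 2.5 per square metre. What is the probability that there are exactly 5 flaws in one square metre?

0.0668

With mean μ = 2.5 per square metre,
P(N = 5) = e^(−μ) μ^5/5! = e^(−2.5) · 2.5^5/120 ≈ 0.0668.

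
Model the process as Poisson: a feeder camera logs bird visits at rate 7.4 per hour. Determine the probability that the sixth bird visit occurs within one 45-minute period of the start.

0.4796

Over the interval, μ = 7.4 × 0.75 = 5.55 (a 45-minute period = 0.75 hours).
The sixth arrival falls in the interval iff at least 6 events occur there: P(S_6 ≤ t) = P(N ≥ 6) = 1 − P(N ≤ 5) ≈ 0.4796.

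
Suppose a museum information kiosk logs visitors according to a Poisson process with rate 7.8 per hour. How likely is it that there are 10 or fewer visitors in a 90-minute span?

Over the interval, μ = 7.8 × 1.5 = 11.7 (a 90-minute span = 1.5 hours).
P(N ≤ 10) = Σ_{j=0}^{10} e^(−μ) μ^j/j! ≈ 0.3794.

0.3794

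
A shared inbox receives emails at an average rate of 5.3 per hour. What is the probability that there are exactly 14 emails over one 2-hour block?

0.0646

Over the interval, μ = 5.3 × 2 = 10.6 (a 2-hour block = 2 hours).
P(N = 14) = e^(−μ) μ^14/14! = e^(−10.6) · 10.6^14/87178291200 ≈ 0.0646.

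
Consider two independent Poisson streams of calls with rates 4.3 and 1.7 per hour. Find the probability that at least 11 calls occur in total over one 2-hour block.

Independent Poisson processes superpose: combined rate λ = 4.3 + 1.7 = 6 per hour.
Over the interval, μ = 6 × 2 = 12 (a 2-hour block = 2 hours).
P(N ≥ 11) = 1 − P(N ≤ 10) ≈ 0.6528.

0.6528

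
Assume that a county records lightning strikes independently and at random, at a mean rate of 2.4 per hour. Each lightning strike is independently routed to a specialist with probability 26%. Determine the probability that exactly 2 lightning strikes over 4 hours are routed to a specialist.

0.2567

Thinning: the lightning strikes that are routed to a specialist themselves form a Poisson process with rate 0.26 × 2.4 = 0.624 per hour.
Over the interval, μ = 0.624 × 4 = 2.496 (4 hours).
P(N = 2) = e^(−2.496) · 2.496^2/2! ≈ 0.2567.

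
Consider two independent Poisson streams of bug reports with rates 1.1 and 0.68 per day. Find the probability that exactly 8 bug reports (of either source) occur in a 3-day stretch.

Independent Poisson processes superpose: combined rate λ = 1.1 + 0.68 = 1.78 per day.
Over the interval, μ = 1.78 × 3 = 5.34 (a 3-day stretch = 3 days).
P(N = 8) = e^(−5.34) · 5.34^8/8! ≈ 0.0786.

0.0786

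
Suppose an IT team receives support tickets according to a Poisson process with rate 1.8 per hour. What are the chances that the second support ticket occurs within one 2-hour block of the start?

Over the interval, μ = 1.8 × 2 = 3.6 (a 2-hour block = 2 hours).
The second arrival falls in the interval iff at least 2 events occur there: P(S_2 ≤ t) = P(N ≥ 2) = 1 − P(N ≤ 1) ≈ 0.8743.

0.8743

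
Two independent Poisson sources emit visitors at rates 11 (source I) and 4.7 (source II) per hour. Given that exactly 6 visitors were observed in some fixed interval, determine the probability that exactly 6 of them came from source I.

0.1183

Given the total, each event is independently from source I with probability p = λ_I/(λ_I+λ_II) = 11/15.7 ≈ 0.7006.
So K ~ Binomial(6, 11/15.7): P(K = 6) = C(6,6) · (11/15.7)^6 · (4.7/15.7)^0 ≈ 0.1183.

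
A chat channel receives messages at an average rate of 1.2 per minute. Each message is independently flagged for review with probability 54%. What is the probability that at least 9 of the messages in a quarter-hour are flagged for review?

0.6348

Thinning: the messages that are flagged for review themselves form a Poisson process with rate 0.54 × 1.2 = 0.648 per minute.
Over the interval, μ = 0.648 × 15 = 9.72 (a quarter-hour = 15 minutes).
P(N ≥ 9) = 1 − P(N ≤ 8) ≈ 0.6348.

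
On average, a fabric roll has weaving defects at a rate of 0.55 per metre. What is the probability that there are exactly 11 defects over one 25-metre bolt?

Over the interval, μ = 0.55 × 25 = 13.75 (a 25-metre bolt = 25 metres).
P(N = 11) = e^(−μ) μ^11/11! = e^(−13.75) · 13.75^11/39916800 ≈ 0.0888.

0.0888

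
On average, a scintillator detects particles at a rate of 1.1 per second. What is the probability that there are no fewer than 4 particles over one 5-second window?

0.7983

Over the interval, μ = 1.1 × 5 = 5.5 (a 5-second window = 5 seconds).
P(N ≥ 4) = 1 − P(N ≤ 3) = 1 − Σ_{j=0}^{3} e^(−μ) μ^j/j! ≈ 0.7983.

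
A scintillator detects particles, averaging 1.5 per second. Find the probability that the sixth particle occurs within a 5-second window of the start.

0.7586

Over the interval, μ = 1.5 × 5 = 7.5 (a 5-second window = 5 seconds).
The sixth arrival falls in the interval iff at least 6 events occur there: P(S_6 ≤ t) = P(N ≥ 6) = 1 − P(N ≤ 5) ≈ 0.7586.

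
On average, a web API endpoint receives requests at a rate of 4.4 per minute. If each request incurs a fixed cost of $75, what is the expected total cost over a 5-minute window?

$1650

E[N] = 4.4 × 5 = 22 (a 5-minute window = 5 minutes); E[cost] = 22 × $75 = $1650.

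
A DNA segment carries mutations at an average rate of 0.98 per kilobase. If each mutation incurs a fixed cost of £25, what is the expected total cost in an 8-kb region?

E[N] = 0.98 × 8 = 7.84 (an 8-kb region = 8 kilobases); E[cost] = 7.84 × £25 = £196.

£196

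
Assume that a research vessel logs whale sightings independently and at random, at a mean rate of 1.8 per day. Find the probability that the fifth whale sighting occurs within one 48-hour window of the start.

0.2936

Over the interval, μ = 1.8 × 2 = 3.6 (a 48-hour window = 2 days).
The fifth arrival falls in the interval iff at least 5 events occur there: P(S_5 ≤ t) = P(N ≥ 5) = 1 − P(N ≤ 4) ≈ 0.2936.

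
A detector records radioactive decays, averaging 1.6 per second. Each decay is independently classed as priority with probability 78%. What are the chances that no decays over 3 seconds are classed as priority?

0.0237

Thinning: the decays that are classed as priority themselves form a Poisson process with rate 0.78 × 1.6 = 1.248 per second.
Over the interval, μ = 1.248 × 3 = 3.744 (3 seconds).
P(N = 0) = e^(−3.744) · 3.744^0/0! ≈ 0.0237.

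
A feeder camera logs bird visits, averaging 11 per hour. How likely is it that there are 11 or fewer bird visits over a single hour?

With mean μ = 11 per hour,
P(N ≤ 11) = Σ_{j=0}^{11} e^(−μ) μ^j/j! ≈ 0.5793.

0.5793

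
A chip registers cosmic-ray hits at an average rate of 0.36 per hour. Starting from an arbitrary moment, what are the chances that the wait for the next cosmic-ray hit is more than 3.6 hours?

The wait for the next event is exponential with rate λ = 0.36 per hour.
P(T > 3.6) = e^(−λt) = e^(−0.36 × 3.6) = e^(−1.296) ≈ 0.2736.

0.2736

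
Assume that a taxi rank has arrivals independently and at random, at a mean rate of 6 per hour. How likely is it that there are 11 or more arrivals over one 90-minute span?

Over the interval, μ = 6 × 1.5 = 9 (a 90-minute span = 1.5 hours).
P(N ≥ 11) = 1 − P(N ≤ 10) = 1 − Σ_{j=0}^{10} e^(−μ) μ^j/j! ≈ 0.2940.

0.2940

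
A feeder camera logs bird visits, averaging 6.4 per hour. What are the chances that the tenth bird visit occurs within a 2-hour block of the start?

0.8206

Over the interval, μ = 6.4 × 2 = 12.8 (a 2-hour block = 2 hours).
The tenth arrival falls in the interval iff at least 10 events occur there: P(S_10 ≤ t) = P(N ≥ 10) = 1 − P(N ≤ 9) ≈ 0.8206.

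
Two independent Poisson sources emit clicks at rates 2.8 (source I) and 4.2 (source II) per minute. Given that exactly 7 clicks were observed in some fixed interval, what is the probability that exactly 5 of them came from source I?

Given the total, each event is independently from source I with probability p = λ_I/(λ_I+λ_II) = 2.8/7 = 0.4000.
So K ~ Binomial(7, 2.8/7): P(K = 5) = C(7,5) · (2.8/7)^5 · (4.2/7)^2 ≈ 0.0774.

0.0774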